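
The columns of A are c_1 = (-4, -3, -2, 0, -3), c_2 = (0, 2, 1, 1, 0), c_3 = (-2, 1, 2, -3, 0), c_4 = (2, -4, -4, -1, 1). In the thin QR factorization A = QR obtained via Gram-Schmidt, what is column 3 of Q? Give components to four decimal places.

c_1 = (-4, -3, -2, 0, -3); ‖c_1‖ = 6.1644, so q_1 = (-0.6489, -0.4867, -0.3244, 0.0000, -0.4867).
q_1·c_2 = (-0.6489)·0 + (-0.4867)·2 + (-0.3244)·1 + 0.0000·1 + (-0.4867)·0 = -1.2978.
u_2 = c_2 + 1.2978·q_1 = (-0.8421, 1.3684, 0.5789, 1.0000, -0.6316).
‖u_2‖ = 2.0774, so q_2 = (-0.4054, 0.6587, 0.2787, 0.4814, -0.3040).
q_1·c_3 = (-0.6489)·(-2) + (-0.4867)·1 + (-0.3244)·2 + 0.0000·(-3) + (-0.4867)·0 = 0.1622; q_2·c_3 = (-0.4054)·(-2) + 0.6587·1 + 0.2787·2 + 0.4814·(-3) + (-0.3040)·0 = 0.5827.
u_3 = c_3 − 0.1622·q_1 − 0.5827·q_2 = (-1.6585, 0.6951, 1.8902, -3.2805, 0.2561).
‖u_3‖ = 4.1993, so q_3 = (-0.3950, 0.1655, 0.4501, -0.7812, 0.0610).

q_3 = (-0.3950, 0.1655, 0.4501, -0.7812, 0.0610)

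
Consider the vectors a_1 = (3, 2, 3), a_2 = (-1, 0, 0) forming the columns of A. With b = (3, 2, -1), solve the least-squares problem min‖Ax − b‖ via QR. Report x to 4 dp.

a_1 = (3, 2, 3); ‖a_1‖ = 4.6904, so e_1 = (0.6396, 0.4264, 0.6396).
e_1·a_2 = 0.6396·(-1) + 0.4264·0 + 0.6396·0 = -0.6396.
u_2 = a_2 + 0.6396·e_1 = (-0.5909, 0.2727, 0.4091).
‖u_2‖ = 0.7687, so e_2 = (-0.7687, 0.3548, 0.5322).
Qᵀb = (2.1320, -2.1287).
Back-substitute: x_2 = -2.1287/0.7687 = -2.7692.
x_1 = (2.1320 + 0.6396·(-2.7692))/4.6904 = 0.0769.

x = (0.0769, -2.7692)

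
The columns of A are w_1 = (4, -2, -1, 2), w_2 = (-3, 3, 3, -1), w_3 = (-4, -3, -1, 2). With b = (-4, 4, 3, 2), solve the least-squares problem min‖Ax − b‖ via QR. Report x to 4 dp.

x = (0.8791, 1.8605, 0.4372)

w_1 = (4, -2, -1, 2); ‖w_1‖ = 5.0000, so e_1 = (0.8000, -0.4000, -0.2000, 0.4000).
e_1·w_2 = 0.8000·(-3) + (-0.4000)·3 + (-0.2000)·3 + 0.4000·(-1) = -4.6000.
u_2 = w_2 + 4.6000·e_1 = (0.6800, 1.1600, 2.0800, 0.8400).
‖u_2‖ = 2.6153, so e_2 = (0.2600, 0.4435, 0.7953, 0.3212).
e_1·w_3 = 0.8000·(-4) + (-0.4000)·(-3) + (-0.2000)·(-1) + 0.4000·2 = -1.0000; e_2·w_3 = 0.2600·(-4) + 0.4435·(-3) + 0.7953·(-1) + 0.3212·2 = -2.5236.
u_3 = w_3 + 1.0000·e_1 + 2.5236·e_2 = (-2.5439, -2.2807, 0.8070, 3.2105).
‖u_3‖ = 4.7573, so e_3 = (-0.5347, -0.4794, 0.1696, 0.6749).
Qᵀb = (-4.6000, 3.7624, 2.0799).
Back-substitute: x_3 = 2.0799/4.7573 = 0.4372.
x_2 = (3.7624 + 2.5236·0.4372)/2.6153 = 1.8605.
x_1 = (-4.6000 + 4.6000·1.8605 + 1.0000·0.4372)/5.0000 = 0.8791.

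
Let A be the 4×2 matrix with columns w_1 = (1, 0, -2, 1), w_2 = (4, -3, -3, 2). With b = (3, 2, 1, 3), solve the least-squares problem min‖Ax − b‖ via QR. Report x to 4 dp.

x = (0.5238, 0.0714)

e_1 = w_1/‖w_1‖ = (1, 0, -2, 1)/2.4495 = (0.4082, 0.0000, -0.8165, 0.4082).
r_{12} = e_1·w_2 = 4.8990.
u_2 = w_2 − 4.8990·e_1 = (2.0000, -3.0000, 1.0000, 0.0000).
‖u_2‖ = 3.7417, so e_2 = (0.5345, -0.8018, 0.2673, 0.0000).
Qᵀb = (1.6330, 0.2673).
Back-substitute: x_2 = 0.2673/3.7417 = 0.0714.
x_1 = (1.6330 − 4.8990·0.0714)/2.4495 = 0.5238.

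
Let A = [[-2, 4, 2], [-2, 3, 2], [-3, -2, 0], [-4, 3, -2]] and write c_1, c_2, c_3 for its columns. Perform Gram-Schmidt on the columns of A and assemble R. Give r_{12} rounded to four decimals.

r_{12} = -3.4816

e_1 = c_1/‖c_1‖ = (-2, -2, -3, -4)/5.7446 = (-0.3482, -0.3482, -0.5222, -0.6963).
r_{12} = e_1·c_2 = -3.4816.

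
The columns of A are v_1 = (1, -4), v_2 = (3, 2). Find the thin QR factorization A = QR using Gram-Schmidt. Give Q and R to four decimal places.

Q = [[0.2425, 0.9701], [-0.9701, 0.2425]], R = [[4.1231, -1.2127], [0.0000, 3.3955]]

v_1 = (1, -4); ‖v_1‖ = 4.1231, so q_1 = (0.2425, -0.9701).
q_1·v_2 = 0.2425·3 + (-0.9701)·2 = -1.2127.
u_2 = v_2 + 1.2127·q_1 = (3.2941, 0.8235).
‖u_2‖ = 3.3955, so q_2 = (0.9701, 0.2425).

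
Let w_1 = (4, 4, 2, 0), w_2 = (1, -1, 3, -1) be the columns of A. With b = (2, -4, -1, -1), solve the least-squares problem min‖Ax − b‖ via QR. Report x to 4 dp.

w_1 = (4, 4, 2, 0); ‖w_1‖ = 6.0000, so q_1 = (0.6667, 0.6667, 0.3333, 0.0000).
q_1·w_2 = 0.6667·1 + 0.6667·(-1) + 0.3333·3 + 0.0000·(-1) = 1.0000.
u_2 = w_2 − 1.0000·q_1 = (0.3333, -1.6667, 2.6667, -1.0000).
‖u_2‖ = 3.3166, so q_2 = (0.1005, -0.5025, 0.8040, -0.3015).
Qᵀb = (-1.6667, 1.7086).
Back-substitute: x_2 = 1.7086/3.3166 = 0.5152.
x_1 = (-1.6667 − 1.0000·0.5152)/6.0000 = -0.3636.

x = (-0.3636, 0.5152)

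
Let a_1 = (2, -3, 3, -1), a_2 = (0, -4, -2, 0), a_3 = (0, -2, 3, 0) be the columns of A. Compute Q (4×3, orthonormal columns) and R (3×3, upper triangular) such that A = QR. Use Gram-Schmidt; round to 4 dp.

Q = [[0.4170, -0.1215, -0.7819], [-0.6255, -0.7494, -0.2172], [0.6255, -0.6481, 0.4344], [-0.2085, 0.0608, 0.3909]], R = [[4.7958, 1.2511, 3.1277], [0.0000, 4.2936, -0.4456], [0.0000, 0.0000, 1.7375]]

e_1 = a_1/‖a_1‖ = (2, -3, 3, -1)/4.7958 = (0.4170, -0.6255, 0.6255, -0.2085).
r_{12} = e_1·a_2 = 1.2511.
u_2 = a_2 − 1.2511·e_1 = (-0.5217, -3.2174, -2.7826, 0.2609).
‖u_2‖ = 4.2936, so e_2 = (-0.1215, -0.7494, -0.6481, 0.0608).
r_{13} = e_1·a_3 = 3.1277; r_{23} = e_2·a_3 = -0.4456.
u_3 = a_3 − 3.1277·e_1 + 0.4456·e_2 = (-1.3585, -0.3774, 0.7547, 0.6792).
‖u_3‖ = 1.7375, so e_3 = (-0.7819, -0.2172, 0.4344, 0.3909).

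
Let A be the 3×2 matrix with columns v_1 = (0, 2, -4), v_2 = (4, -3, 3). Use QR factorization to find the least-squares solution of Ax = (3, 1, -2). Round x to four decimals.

v_1 = (0, 2, -4); ‖v_1‖ = 4.4721, so q_1 = (0.0000, 0.4472, -0.8944).
q_1·v_2 = 0.0000·4 + 0.4472·(-3) + (-0.8944)·3 = -4.0249.
u_2 = v_2 + 4.0249·q_1 = (4.0000, -1.2000, -0.6000).
‖u_2‖ = 4.2190, so q_2 = (0.9481, -0.2844, -0.1422).
Qᵀb = (2.2361, 2.8443).
Back-substitute: x_2 = 2.8443/4.2190 = 0.6742.
x_1 = (2.2361 + 4.0249·0.6742)/4.4721 = 1.1067.

x = (1.1067, 0.6742)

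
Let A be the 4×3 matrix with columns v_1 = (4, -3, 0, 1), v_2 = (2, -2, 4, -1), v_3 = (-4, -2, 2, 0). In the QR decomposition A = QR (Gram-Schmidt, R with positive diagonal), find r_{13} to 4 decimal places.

q_1 = v_1/‖v_1‖ = (4, -3, 0, 1)/5.0990 = (0.7845, -0.5883, 0.0000, 0.1961).
r_{13} = q_1·v_3 = -1.9612.

r_{13} = -1.9612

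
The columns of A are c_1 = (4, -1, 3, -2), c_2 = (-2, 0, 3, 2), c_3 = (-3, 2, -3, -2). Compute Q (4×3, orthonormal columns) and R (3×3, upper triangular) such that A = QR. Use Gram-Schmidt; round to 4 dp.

Q = [[0.7303, -0.3915, -0.4344], [-0.1826, -0.0245, 0.4325], [0.5477, 0.8075, 0.2169], [-0.3651, 0.4405, -0.7598]], R = [[5.4772, -0.5477, -3.4689], [0.0000, 4.0866, -2.1779], [0.0000, 0.0000, 3.0370]]

q_1 = c_1/‖c_1‖ = (4, -1, 3, -2)/5.4772 = (0.7303, -0.1826, 0.5477, -0.3651).
r_{12} = q_1·c_2 = -0.5477.
u_2 = c_2 + 0.5477·q_1 = (-1.6000, -0.1000, 3.3000, 1.8000).
‖u_2‖ = 4.0866, so q_2 = (-0.3915, -0.0245, 0.8075, 0.4405).
r_{13} = q_1·c_3 = -3.4689; r_{23} = q_2·c_3 = -2.1779.
u_3 = c_3 + 3.4689·q_1 + 2.1779·q_2 = (-1.3194, 1.3134, 0.6587, -2.3074).
‖u_3‖ = 3.0370, so q_3 = (-0.4344, 0.4325, 0.2169, -0.7598).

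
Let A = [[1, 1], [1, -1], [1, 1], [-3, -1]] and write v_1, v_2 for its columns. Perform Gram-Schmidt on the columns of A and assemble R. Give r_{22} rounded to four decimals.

r_{22} = 1.6330

v_1 = (1, 1, 1, -3); ‖v_1‖ = 3.4641, so q_1 = (0.2887, 0.2887, 0.2887, -0.8660).
q_1·v_2 = 0.2887·1 + 0.2887·(-1) + 0.2887·1 + (-0.8660)·(-1) = 1.1547.
u_2 = v_2 − 1.1547·q_1 = (0.6667, -1.3333, 0.6667, 0.0000).
r_{22} = ‖u_2‖ = 1.6330.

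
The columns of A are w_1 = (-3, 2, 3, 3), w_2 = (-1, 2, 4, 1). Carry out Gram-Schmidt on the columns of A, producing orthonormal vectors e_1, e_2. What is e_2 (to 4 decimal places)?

w_1 = (-3, 2, 3, 3); ‖w_1‖ = 5.5678, so e_1 = (-0.5388, 0.3592, 0.5388, 0.5388).
e_1·w_2 = (-0.5388)·(-1) + 0.3592·2 + 0.5388·4 + 0.5388·1 = 3.9513.
u_2 = w_2 − 3.9513·e_1 = (1.1290, 0.5806, 1.8710, -1.1290).
‖u_2‖ = 2.5273, so e_2 = (0.4467, 0.2298, 0.7403, -0.4467).

e_2 = (0.4467, 0.2298, 0.7403, -0.4467)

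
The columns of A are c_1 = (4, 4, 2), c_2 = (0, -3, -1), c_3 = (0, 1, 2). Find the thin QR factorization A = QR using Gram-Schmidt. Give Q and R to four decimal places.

Q = [[0.6667, 0.7288, -0.1562], [0.6667, -0.6768, -0.3123], [0.3333, -0.1041, 0.9370]], R = [[6.0000, -2.3333, 1.3333], [0.0000, 2.1344, -0.8850], [0.0000, 0.0000, 1.5617]]

c_1 = (4, 4, 2); ‖c_1‖ = 6.0000, so q_1 = (0.6667, 0.6667, 0.3333).
q_1·c_2 = 0.6667·0 + 0.6667·(-3) + 0.3333·(-1) = -2.3333.
u_2 = c_2 + 2.3333·q_1 = (1.5556, -1.4444, -0.2222).
‖u_2‖ = 2.1344, so q_2 = (0.7288, -0.6768, -0.1041).
q_1·c_3 = 0.6667·0 + 0.6667·1 + 0.3333·2 = 1.3333; q_2·c_3 = 0.7288·0 + (-0.6768)·1 + (-0.1041)·2 = -0.8850.
u_3 = c_3 − 1.3333·q_1 + 0.8850·q_2 = (-0.2439, -0.4878, 1.4634).
‖u_3‖ = 1.5617, so q_3 = (-0.1562, -0.3123, 0.9370).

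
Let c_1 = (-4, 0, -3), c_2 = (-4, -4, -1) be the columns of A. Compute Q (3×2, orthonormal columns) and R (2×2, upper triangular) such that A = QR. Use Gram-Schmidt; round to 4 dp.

Q = [[-0.8000, -0.2228], [0.0000, -0.9285], [-0.6000, 0.2971]], R = [[5.0000, 3.8000], [0.0000, 4.3081]]

c_1 = (-4, 0, -3); ‖c_1‖ = 5.0000, so q_1 = (-0.8000, 0.0000, -0.6000).
q_1·c_2 = (-0.8000)·(-4) + 0.0000·(-4) + (-0.6000)·(-1) = 3.8000.
u_2 = c_2 − 3.8000·q_1 = (-0.9600, -4.0000, 1.2800).
‖u_2‖ = 4.3081, so q_2 = (-0.2228, -0.9285, 0.2971).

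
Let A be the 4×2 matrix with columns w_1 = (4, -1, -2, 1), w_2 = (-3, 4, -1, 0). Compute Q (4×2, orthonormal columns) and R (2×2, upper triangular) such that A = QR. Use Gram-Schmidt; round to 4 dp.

Q = [[0.8528, -0.1099], [-0.2132, 0.8136], [-0.4264, -0.5497], [0.2132, 0.1539]], R = [[4.6904, -2.9848], [0.0000, 4.1341]]

e_1 = w_1/‖w_1‖ = (4, -1, -2, 1)/4.6904 = (0.8528, -0.2132, -0.4264, 0.2132).
r_{12} = e_1·w_2 = -2.9848.
u_2 = w_2 + 2.9848·e_1 = (-0.4545, 3.3636, -2.2727, 0.6364).
‖u_2‖ = 4.1341, so e_2 = (-0.1099, 0.8136, -0.5497, 0.1539).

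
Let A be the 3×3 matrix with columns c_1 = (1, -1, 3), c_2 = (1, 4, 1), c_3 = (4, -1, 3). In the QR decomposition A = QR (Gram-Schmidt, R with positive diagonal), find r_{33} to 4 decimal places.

c_1 = (1, -1, 3); ‖c_1‖ = 3.3166, so q_1 = (0.3015, -0.3015, 0.9045).
q_1·c_2 = 0.3015·1 + (-0.3015)·4 + 0.9045·1 = 0.0000.
u_2 = c_2 + 0.0000·q_1 = (1.0000, 4.0000, 1.0000).
‖u_2‖ = 4.2426, so q_2 = (0.2357, 0.9428, 0.2357).
q_1·c_3 = 0.3015·4 + (-0.3015)·(-1) + 0.9045·3 = 4.2212; q_2·c_3 = 0.2357·4 + 0.9428·(-1) + 0.2357·3 = 0.7071.
u_3 = c_3 − 4.2212·q_1 − 0.7071·q_2 = (2.5606, -0.3939, -0.9848).
r_{33} = ‖u_3‖ = 2.7716.

r_{33} = 2.7716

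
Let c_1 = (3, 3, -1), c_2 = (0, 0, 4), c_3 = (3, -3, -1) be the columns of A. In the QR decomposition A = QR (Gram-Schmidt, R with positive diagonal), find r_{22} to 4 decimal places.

c_1 = (3, 3, -1); ‖c_1‖ = 4.3589, so e_1 = (0.6882, 0.6882, -0.2294).
e_1·c_2 = 0.6882·0 + 0.6882·0 + (-0.2294)·4 = -0.9177.
u_2 = c_2 + 0.9177·e_1 = (0.6316, 0.6316, 3.7895).
r_{22} = ‖u_2‖ = 3.8933.

r_{22} = 3.8933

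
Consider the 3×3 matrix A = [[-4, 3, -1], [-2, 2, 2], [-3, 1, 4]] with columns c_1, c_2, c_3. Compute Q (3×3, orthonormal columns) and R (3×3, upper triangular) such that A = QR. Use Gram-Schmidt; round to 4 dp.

e_1 = c_1/‖c_1‖ = (-4, -2, -3)/5.3852 = (-0.7428, -0.3714, -0.5571).
r_{12} = e_1·c_2 = -3.5282.
u_2 = c_2 + 3.5282·e_1 = (0.3793, 0.6897, -0.9655).
‖u_2‖ = 1.2457, so e_2 = (0.3045, 0.5536, -0.7751).
r_{13} = e_1·c_3 = -2.2283; r_{23} = e_2·c_3 = -2.2976.
u_3 = c_3 + 2.2283·e_1 + 2.2976·e_2 = (-1.9556, 2.4444, 0.9778).
‖u_3‖ = 3.2796, so e_3 = (-0.5963, 0.7454, 0.2981).

Q = [[-0.7428, 0.3045, -0.5963], [-0.3714, 0.5536, 0.7454], [-0.5571, -0.7751, 0.2981]], R = [[5.3852, -3.5282, -2.2283], [0.0000, 1.2457, -2.2976], [0.0000, 0.0000, 3.2796]]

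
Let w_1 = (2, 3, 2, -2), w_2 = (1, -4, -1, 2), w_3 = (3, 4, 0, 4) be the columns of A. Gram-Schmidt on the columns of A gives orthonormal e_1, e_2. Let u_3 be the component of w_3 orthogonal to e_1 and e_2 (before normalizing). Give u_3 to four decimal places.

u_3 = (1.3738, 3.0291, -1.0922, 4.8252)

e_1 = w_1/‖w_1‖ = (2, 3, 2, -2)/4.5826 = (0.4364, 0.6547, 0.4364, -0.4364).
r_{12} = e_1·w_2 = -3.4915.
u_2 = w_2 + 3.4915·e_1 = (2.5238, -1.7143, 0.5238, 0.4762).
‖u_2‖ = 3.1320, so e_2 = (0.8058, -0.5473, 0.1672, 0.1520).
r_{13} = e_1·w_3 = 2.1822; r_{23} = e_2·w_3 = 0.8362.
u_3 = w_3 − 2.1822·e_1 − 0.8362·e_2 = (1.3738, 3.0291, -1.0922, 4.8252).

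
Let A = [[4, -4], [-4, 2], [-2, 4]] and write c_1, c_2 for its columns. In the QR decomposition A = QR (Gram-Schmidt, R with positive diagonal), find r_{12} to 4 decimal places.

r_{12} = -5.3333

q_1 = c_1/‖c_1‖ = (4, -4, -2)/6.0000 = (0.6667, -0.6667, -0.3333).
r_{12} = q_1·c_2 = -5.3333.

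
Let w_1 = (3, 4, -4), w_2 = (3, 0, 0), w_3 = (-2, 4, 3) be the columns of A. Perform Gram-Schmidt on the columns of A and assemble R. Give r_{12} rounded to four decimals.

r_{12} = 1.4056

w_1 = (3, 4, -4); ‖w_1‖ = 6.4031, so q_1 = (0.4685, 0.6247, -0.6247).
r_{12} = q_1·w_2 = 1.4056.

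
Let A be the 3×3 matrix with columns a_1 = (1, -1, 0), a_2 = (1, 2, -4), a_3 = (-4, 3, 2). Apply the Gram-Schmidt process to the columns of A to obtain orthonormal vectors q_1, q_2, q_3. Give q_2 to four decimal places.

q_2 = (0.3313, 0.3313, -0.8835)

a_1 = (1, -1, 0); ‖a_1‖ = 1.4142, so q_1 = (0.7071, -0.7071, 0.0000).
q_1·a_2 = 0.7071·1 + (-0.7071)·2 + 0.0000·(-4) = -0.7071.
u_2 = a_2 + 0.7071·q_1 = (1.5000, 1.5000, -4.0000).
‖u_2‖ = 4.5277, so q_2 = (0.3313, 0.3313, -0.8835).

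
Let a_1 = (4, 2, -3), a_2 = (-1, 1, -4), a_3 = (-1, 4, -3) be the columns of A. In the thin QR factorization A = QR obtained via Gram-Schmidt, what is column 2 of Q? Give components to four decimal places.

q_2 = (-0.6237, 0.0814, -0.7774)

a_1 = (4, 2, -3); ‖a_1‖ = 5.3852, so q_1 = (0.7428, 0.3714, -0.5571).
q_1·a_2 = 0.7428·(-1) + 0.3714·1 + (-0.5571)·(-4) = 1.8570.
u_2 = a_2 − 1.8570·q_1 = (-2.3793, 0.3103, -2.9655).
‖u_2‖ = 3.8147, so q_2 = (-0.6237, 0.0814, -0.7774).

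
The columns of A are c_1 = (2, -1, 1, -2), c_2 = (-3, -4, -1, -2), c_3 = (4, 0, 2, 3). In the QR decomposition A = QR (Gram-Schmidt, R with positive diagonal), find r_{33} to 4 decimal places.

q_1 = c_1/‖c_1‖ = (2, -1, 1, -2)/3.1623 = (0.6325, -0.3162, 0.3162, -0.6325).
r_{12} = q_1·c_2 = 0.3162.
u_2 = c_2 − 0.3162·q_1 = (-3.2000, -3.9000, -1.1000, -1.8000).
‖u_2‖ = 5.4681, so q_2 = (-0.5852, -0.7132, -0.2012, -0.3292).
r_{13} = q_1·c_3 = 1.2649; r_{23} = q_2·c_3 = -3.7307.
u_3 = c_3 − 1.2649·q_1 + 3.7307·q_2 = (1.0167, -2.2609, 0.8495, 2.5719).
r_{33} = ‖u_3‖ = 3.6717.

r_{33} = 3.6717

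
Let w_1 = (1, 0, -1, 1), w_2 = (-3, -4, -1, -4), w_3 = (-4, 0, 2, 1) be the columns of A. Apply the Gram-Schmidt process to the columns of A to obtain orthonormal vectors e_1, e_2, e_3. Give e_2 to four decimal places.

w_1 = (1, 0, -1, 1); ‖w_1‖ = 1.7321, so e_1 = (0.5774, 0.0000, -0.5774, 0.5774).
e_1·w_2 = 0.5774·(-3) + 0.0000·(-4) + (-0.5774)·(-1) + 0.5774·(-4) = -3.4641.
u_2 = w_2 + 3.4641·e_1 = (-1.0000, -4.0000, -3.0000, -2.0000).
‖u_2‖ = 5.4772, so e_2 = (-0.1826, -0.7303, -0.5477, -0.3651).

e_2 = (-0.1826, -0.7303, -0.5477, -0.3651)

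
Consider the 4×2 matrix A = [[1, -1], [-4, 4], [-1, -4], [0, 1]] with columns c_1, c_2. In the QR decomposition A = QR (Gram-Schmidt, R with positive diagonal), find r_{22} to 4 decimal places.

c_1 = (1, -4, -1, 0); ‖c_1‖ = 4.2426, so q_1 = (0.2357, -0.9428, -0.2357, 0.0000).
q_1·c_2 = 0.2357·(-1) + (-0.9428)·4 + (-0.2357)·(-4) + 0.0000·1 = -3.0641.
u_2 = c_2 + 3.0641·q_1 = (-0.2778, 1.1111, -4.7222, 1.0000).
r_{22} = ‖u_2‖ = 4.9610.

r_{22} = 4.9610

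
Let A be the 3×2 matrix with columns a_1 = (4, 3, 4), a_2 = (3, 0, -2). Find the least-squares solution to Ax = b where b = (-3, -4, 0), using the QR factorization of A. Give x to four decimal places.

a_1 = (4, 3, 4); ‖a_1‖ = 6.4031, so e_1 = (0.6247, 0.4685, 0.6247).
e_1·a_2 = 0.6247·3 + 0.4685·0 + 0.6247·(-2) = 0.6247.
u_2 = a_2 − 0.6247·e_1 = (2.6098, -0.2927, -2.3902).
‖u_2‖ = 3.5510, so e_2 = (0.7349, -0.0824, -0.6731).
Qᵀb = (-3.7482, -1.8751).
Back-substitute: x_2 = -1.8751/3.5510 = -0.5280.
x_1 = (-3.7482 − 0.6247·(-0.5280))/6.4031 = -0.5338.

x = (-0.5338, -0.5280)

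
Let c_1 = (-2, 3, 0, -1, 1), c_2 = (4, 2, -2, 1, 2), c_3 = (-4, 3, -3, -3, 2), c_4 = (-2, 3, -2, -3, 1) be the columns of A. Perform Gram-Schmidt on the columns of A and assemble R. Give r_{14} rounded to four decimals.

c_1 = (-2, 3, 0, -1, 1); ‖c_1‖ = 3.8730, so e_1 = (-0.5164, 0.7746, 0.0000, -0.2582, 0.2582).
r_{14} = e_1·c_4 = 4.3894.

r_{14} = 4.3894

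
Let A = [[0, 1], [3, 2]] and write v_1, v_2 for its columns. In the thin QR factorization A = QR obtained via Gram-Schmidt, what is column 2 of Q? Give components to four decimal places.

q_2 = (1.0000, 0.0000)

q_1 = v_1/‖v_1‖ = (0, 3)/3.0000 = (0.0000, 1.0000).
r_{12} = q_1·v_2 = 2.0000.
u_2 = v_2 − 2.0000·q_1 = (1.0000, 0.0000).
‖u_2‖ = 1.0000, so q_2 = (1.0000, 0.0000).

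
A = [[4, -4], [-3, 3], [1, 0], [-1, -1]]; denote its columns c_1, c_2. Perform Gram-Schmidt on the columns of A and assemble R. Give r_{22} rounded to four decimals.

r_{22} = 2.1602

q_1 = c_1/‖c_1‖ = (4, -3, 1, -1)/5.1962 = (0.7698, -0.5774, 0.1925, -0.1925).
r_{12} = q_1·c_2 = -4.6188.
u_2 = c_2 + 4.6188·q_1 = (-0.4444, 0.3333, 0.8889, -1.8889).
r_{22} = ‖u_2‖ = 2.1602.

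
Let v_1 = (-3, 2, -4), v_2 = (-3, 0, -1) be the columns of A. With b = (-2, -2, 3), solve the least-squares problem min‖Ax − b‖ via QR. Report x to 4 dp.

v_1 = (-3, 2, -4); ‖v_1‖ = 5.3852, so e_1 = (-0.5571, 0.3714, -0.7428).
e_1·v_2 = (-0.5571)·(-3) + 0.3714·0 + (-0.7428)·(-1) = 2.4140.
u_2 = v_2 − 2.4140·e_1 = (-1.6552, -0.8966, 0.7931).
‖u_2‖ = 2.0426, so e_2 = (-0.8103, -0.4389, 0.3883).
Qᵀb = (-1.8570, 3.6633).
Back-substitute: x_2 = 3.6633/2.0426 = 1.7934.
x_1 = (-1.8570 − 2.4140·1.7934)/5.3852 = -1.1488.

x = (-1.1488, 1.7934)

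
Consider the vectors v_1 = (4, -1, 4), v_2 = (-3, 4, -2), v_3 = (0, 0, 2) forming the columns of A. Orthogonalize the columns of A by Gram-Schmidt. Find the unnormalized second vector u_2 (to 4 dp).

u_2 = (-0.0909, 3.2727, 0.9091)

q_1 = v_1/‖v_1‖ = (4, -1, 4)/5.7446 = (0.6963, -0.1741, 0.6963).
r_{12} = q_1·v_2 = -4.1779.
u_2 = v_2 + 4.1779·q_1 = (-0.0909, 3.2727, 0.9091).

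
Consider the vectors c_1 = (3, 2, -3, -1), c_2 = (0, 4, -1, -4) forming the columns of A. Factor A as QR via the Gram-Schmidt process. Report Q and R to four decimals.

Q = [[0.6255, -0.4060], [0.4170, 0.5594], [-0.6255, 0.1985], [-0.2085, -0.6948]], R = [[4.7958, 3.1277], [0.0000, 4.8184]]

c_1 = (3, 2, -3, -1); ‖c_1‖ = 4.7958, so q_1 = (0.6255, 0.4170, -0.6255, -0.2085).
q_1·c_2 = 0.6255·0 + 0.4170·4 + (-0.6255)·(-1) + (-0.2085)·(-4) = 3.1277.
u_2 = c_2 − 3.1277·q_1 = (-1.9565, 2.6957, 0.9565, -3.3478).
‖u_2‖ = 4.8184, so q_2 = (-0.4060, 0.5594, 0.1985, -0.6948).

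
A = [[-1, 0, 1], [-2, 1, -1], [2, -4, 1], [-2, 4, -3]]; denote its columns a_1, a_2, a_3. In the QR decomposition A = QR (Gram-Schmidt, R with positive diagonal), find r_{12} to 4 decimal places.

r_{12} = -4.9923

a_1 = (-1, -2, 2, -2); ‖a_1‖ = 3.6056, so q_1 = (-0.2774, -0.5547, 0.5547, -0.5547).
r_{12} = q_1·a_2 = -4.9923.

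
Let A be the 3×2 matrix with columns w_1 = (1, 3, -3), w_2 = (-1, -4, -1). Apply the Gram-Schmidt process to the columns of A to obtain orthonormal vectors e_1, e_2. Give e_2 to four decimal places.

w_1 = (1, 3, -3); ‖w_1‖ = 4.3589, so e_1 = (0.2294, 0.6882, -0.6882).
e_1·w_2 = 0.2294·(-1) + 0.6882·(-4) + (-0.6882)·(-1) = -2.2942.
u_2 = w_2 + 2.2942·e_1 = (-0.4737, -2.4211, -2.5789).
‖u_2‖ = 3.5689, so e_2 = (-0.1327, -0.6784, -0.7226).

e_2 = (-0.1327, -0.6784, -0.7226)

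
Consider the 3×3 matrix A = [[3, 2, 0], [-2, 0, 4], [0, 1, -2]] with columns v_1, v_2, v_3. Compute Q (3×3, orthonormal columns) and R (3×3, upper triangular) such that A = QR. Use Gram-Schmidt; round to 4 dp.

Q = [[0.8321, 0.4120, 0.3714], [-0.5547, 0.6180, 0.5571], [0.0000, 0.6695, -0.7428]], R = [[3.6056, 1.6641, -2.2188], [0.0000, 1.4936, 1.1331], [0.0000, 0.0000, 3.7139]]

e_1 = v_1/‖v_1‖ = (3, -2, 0)/3.6056 = (0.8321, -0.5547, 0.0000).
r_{12} = e_1·v_2 = 1.6641.
u_2 = v_2 − 1.6641·e_1 = (0.6154, 0.9231, 1.0000).
‖u_2‖ = 1.4936, so e_2 = (0.4120, 0.6180, 0.6695).
r_{13} = e_1·v_3 = -2.2188; r_{23} = e_2·v_3 = 1.1331.
u_3 = v_3 + 2.2188·e_1 − 1.1331·e_2 = (1.3793, 2.0690, -2.7586).
‖u_3‖ = 3.7139, so e_3 = (0.3714, 0.5571, -0.7428).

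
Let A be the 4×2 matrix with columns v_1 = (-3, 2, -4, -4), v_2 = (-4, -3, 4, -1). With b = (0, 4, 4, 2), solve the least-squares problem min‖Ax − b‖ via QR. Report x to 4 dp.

v_1 = (-3, 2, -4, -4); ‖v_1‖ = 6.7082, so e_1 = (-0.4472, 0.2981, -0.5963, -0.5963).
e_1·v_2 = (-0.4472)·(-4) + 0.2981·(-3) + (-0.5963)·4 + (-0.5963)·(-1) = -0.8944.
u_2 = v_2 + 0.8944·e_1 = (-4.4000, -2.7333, 3.4667, -1.5333).
‖u_2‖ = 6.4187, so e_2 = (-0.6855, -0.4258, 0.5401, -0.2389).
Qᵀb = (-2.3851, -0.0208).
Back-substitute: x_2 = -0.0208/6.4187 = -0.0032.
x_1 = (-2.3851 + 0.8944·(-0.0032))/6.7082 = -0.3560.

x = (-0.3560, -0.0032)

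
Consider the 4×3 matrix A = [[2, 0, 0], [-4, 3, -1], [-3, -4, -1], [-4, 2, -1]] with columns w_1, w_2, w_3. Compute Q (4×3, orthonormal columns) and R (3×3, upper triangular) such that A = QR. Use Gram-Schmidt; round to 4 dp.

Q = [[0.2981, 0.0677, -0.9506], [-0.5963, 0.4359, -0.1926], [-0.4472, -0.8633, -0.2078], [-0.5963, 0.2454, -0.1268]], R = [[6.7082, -1.1926, 1.6398], [0.0000, 5.2515, 0.1820], [0.0000, 0.0000, 0.5273]]

w_1 = (2, -4, -3, -4); ‖w_1‖ = 6.7082, so q_1 = (0.2981, -0.5963, -0.4472, -0.5963).
q_1·w_2 = 0.2981·0 + (-0.5963)·3 + (-0.4472)·(-4) + (-0.5963)·2 = -1.1926.
u_2 = w_2 + 1.1926·q_1 = (0.3556, 2.2889, -4.5333, 1.2889).
‖u_2‖ = 5.2515, so q_2 = (0.0677, 0.4359, -0.8633, 0.2454).
q_1·w_3 = 0.2981·0 + (-0.5963)·(-1) + (-0.4472)·(-1) + (-0.5963)·(-1) = 1.6398; q_2·w_3 = 0.0677·0 + 0.4359·(-1) + (-0.8633)·(-1) + 0.2454·(-1) = 0.1820.
u_3 = w_3 − 1.6398·q_1 − 0.1820·q_2 = (-0.5012, -0.1015, -0.1096, -0.0669).
‖u_3‖ = 0.5273, so q_3 = (-0.9506, -0.1926, -0.2078, -0.1268).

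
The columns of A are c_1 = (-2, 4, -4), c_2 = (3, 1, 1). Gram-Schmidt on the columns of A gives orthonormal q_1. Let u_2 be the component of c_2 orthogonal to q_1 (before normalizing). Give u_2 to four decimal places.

c_1 = (-2, 4, -4); ‖c_1‖ = 6.0000, so q_1 = (-0.3333, 0.6667, -0.6667).
q_1·c_2 = (-0.3333)·3 + 0.6667·1 + (-0.6667)·1 = -1.0000.
u_2 = c_2 + 1.0000·q_1 = (2.6667, 1.6667, 0.3333).

u_2 = (2.6667, 1.6667, 0.3333)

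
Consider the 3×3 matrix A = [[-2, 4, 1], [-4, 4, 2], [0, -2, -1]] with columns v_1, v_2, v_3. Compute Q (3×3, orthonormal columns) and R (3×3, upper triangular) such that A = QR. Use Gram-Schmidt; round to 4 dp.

Q = [[-0.4472, 0.5963, -0.6667], [-0.8944, -0.2981, 0.3333], [0.0000, -0.7454, -0.6667]], R = [[4.4721, -5.3666, -2.2361], [0.0000, 2.6833, 0.7454], [0.0000, 0.0000, 0.6667]]

v_1 = (-2, -4, 0); ‖v_1‖ = 4.4721, so e_1 = (-0.4472, -0.8944, 0.0000).
e_1·v_2 = (-0.4472)·4 + (-0.8944)·4 + 0.0000·(-2) = -5.3666.
u_2 = v_2 + 5.3666·e_1 = (1.6000, -0.8000, -2.0000).
‖u_2‖ = 2.6833, so e_2 = (0.5963, -0.2981, -0.7454).
e_1·v_3 = (-0.4472)·1 + (-0.8944)·2 + 0.0000·(-1) = -2.2361; e_2·v_3 = 0.5963·1 + (-0.2981)·2 + (-0.7454)·(-1) = 0.7454.
u_3 = v_3 + 2.2361·e_1 − 0.7454·e_2 = (-0.4444, 0.2222, -0.4444).
‖u_3‖ = 0.6667, so e_3 = (-0.6667, 0.3333, -0.6667).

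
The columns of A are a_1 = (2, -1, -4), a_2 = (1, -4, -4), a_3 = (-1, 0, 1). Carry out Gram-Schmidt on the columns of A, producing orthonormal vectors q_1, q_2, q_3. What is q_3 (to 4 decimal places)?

q_1 = a_1/‖a_1‖ = (2, -1, -4)/4.5826 = (0.4364, -0.2182, -0.8729).
r_{12} = q_1·a_2 = 4.8008.
u_2 = a_2 − 4.8008·q_1 = (-1.0952, -2.9524, 0.1905).
‖u_2‖ = 3.1547, so q_2 = (-0.3472, -0.9359, 0.0604).
r_{13} = q_1·a_3 = -1.3093; r_{23} = q_2·a_3 = 0.4076.
u_3 = a_3 + 1.3093·q_1 − 0.4076·q_2 = (-0.2871, 0.0957, -0.1675).
‖u_3‖ = 0.3459, so q_3 = (-0.8301, 0.2767, -0.4842).

q_3 = (-0.8301, 0.2767, -0.4842)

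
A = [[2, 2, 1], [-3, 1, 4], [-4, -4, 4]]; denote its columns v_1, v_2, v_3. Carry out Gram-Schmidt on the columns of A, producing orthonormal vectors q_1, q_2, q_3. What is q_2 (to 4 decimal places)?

q_2 = (0.2491, 0.8305, -0.4983)

q_1 = v_1/‖v_1‖ = (2, -3, -4)/5.3852 = (0.3714, -0.5571, -0.7428).
r_{12} = q_1·v_2 = 3.1568.
u_2 = v_2 − 3.1568·q_1 = (0.8276, 2.7586, -1.6552).
‖u_2‖ = 3.3218, so q_2 = (0.2491, 0.8305, -0.4983).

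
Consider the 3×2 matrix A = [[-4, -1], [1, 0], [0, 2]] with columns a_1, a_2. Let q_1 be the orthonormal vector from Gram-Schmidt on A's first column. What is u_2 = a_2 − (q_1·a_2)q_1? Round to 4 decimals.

u_2 = (-0.0588, -0.2353, 2.0000)

a_1 = (-4, 1, 0); ‖a_1‖ = 4.1231, so q_1 = (-0.9701, 0.2425, 0.0000).
q_1·a_2 = (-0.9701)·(-1) + 0.2425·0 + 0.0000·2 = 0.9701.
u_2 = a_2 − 0.9701·q_1 = (-0.0588, -0.2353, 2.0000).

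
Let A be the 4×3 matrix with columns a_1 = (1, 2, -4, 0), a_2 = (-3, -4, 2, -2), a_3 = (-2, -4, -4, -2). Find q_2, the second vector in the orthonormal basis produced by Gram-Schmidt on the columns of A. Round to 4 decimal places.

q_2 = (-0.5270, -0.5509, -0.4072, -0.5030)

a_1 = (1, 2, -4, 0); ‖a_1‖ = 4.5826, so q_1 = (0.2182, 0.4364, -0.8729, 0.0000).
q_1·a_2 = 0.2182·(-3) + 0.4364·(-4) + (-0.8729)·2 + 0.0000·(-2) = -4.1461.
u_2 = a_2 + 4.1461·q_1 = (-2.0952, -2.1905, -1.6190, -2.0000).
‖u_2‖ = 3.9761, so q_2 = (-0.5270, -0.5509, -0.4072, -0.5030).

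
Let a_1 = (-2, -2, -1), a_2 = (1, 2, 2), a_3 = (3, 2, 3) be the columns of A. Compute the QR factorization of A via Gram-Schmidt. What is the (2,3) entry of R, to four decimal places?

r_{23} = 1.0510

e_1 = a_1/‖a_1‖ = (-2, -2, -1)/3.0000 = (-0.6667, -0.6667, -0.3333).
r_{12} = e_1·a_2 = -2.6667.
u_2 = a_2 + 2.6667·e_1 = (-0.7778, 0.2222, 1.1111).
‖u_2‖ = 1.3744, so e_2 = (-0.5659, 0.1617, 0.8085).
r_{23} = e_2·a_3 = 1.0510.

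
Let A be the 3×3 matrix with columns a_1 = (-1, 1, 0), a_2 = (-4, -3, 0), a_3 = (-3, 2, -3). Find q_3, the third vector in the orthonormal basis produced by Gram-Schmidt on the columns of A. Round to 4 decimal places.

q_1 = a_1/‖a_1‖ = (-1, 1, 0)/1.4142 = (-0.7071, 0.7071, 0.0000).
r_{12} = q_1·a_2 = 0.7071.
u_2 = a_2 − 0.7071·q_1 = (-3.5000, -3.5000, 0.0000).
‖u_2‖ = 4.9497, so q_2 = (-0.7071, -0.7071, 0.0000).
r_{13} = q_1·a_3 = 3.5355; r_{23} = q_2·a_3 = 0.7071.
u_3 = a_3 − 3.5355·q_1 − 0.7071·q_2 = (0.0000, 0.0000, -3.0000).
‖u_3‖ = 3.0000, so q_3 = (0.0000, 0.0000, -1.0000).

q_3 = (0.0000, 0.0000, -1.0000)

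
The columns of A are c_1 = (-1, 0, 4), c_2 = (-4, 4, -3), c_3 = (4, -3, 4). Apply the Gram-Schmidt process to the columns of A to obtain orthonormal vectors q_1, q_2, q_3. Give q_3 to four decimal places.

q_3 = (0.6359, 0.7552, 0.1590)

c_1 = (-1, 0, 4); ‖c_1‖ = 4.1231, so q_1 = (-0.2425, 0.0000, 0.9701).
q_1·c_2 = (-0.2425)·(-4) + 0.0000·4 + 0.9701·(-3) = -1.9403.
u_2 = c_2 + 1.9403·q_1 = (-4.4706, 4.0000, -1.1176).
‖u_2‖ = 6.1021, so q_2 = (-0.7326, 0.6555, -0.1832).
q_1·c_3 = (-0.2425)·4 + 0.0000·(-3) + 0.9701·4 = 2.9104; q_2·c_3 = (-0.7326)·4 + 0.6555·(-3) + (-0.1832)·4 = -5.6297.
u_3 = c_3 − 2.9104·q_1 + 5.6297·q_2 = (0.5814, 0.6904, 0.1453).
‖u_3‖ = 0.9142, so q_3 = (0.6359, 0.7552, 0.1590).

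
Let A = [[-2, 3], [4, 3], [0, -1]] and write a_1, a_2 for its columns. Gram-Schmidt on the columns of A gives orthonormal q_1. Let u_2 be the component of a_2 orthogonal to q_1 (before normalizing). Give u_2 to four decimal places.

q_1 = a_1/‖a_1‖ = (-2, 4, 0)/4.4721 = (-0.4472, 0.8944, 0.0000).
r_{12} = q_1·a_2 = 1.3416.
u_2 = a_2 − 1.3416·q_1 = (3.6000, 1.8000, -1.0000).

u_2 = (3.6000, 1.8000, -1.0000)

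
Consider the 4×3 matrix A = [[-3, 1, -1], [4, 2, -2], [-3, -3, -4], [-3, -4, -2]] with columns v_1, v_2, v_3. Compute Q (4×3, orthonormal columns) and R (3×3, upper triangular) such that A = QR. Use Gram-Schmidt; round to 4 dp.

Q = [[-0.4575, 0.7447, -0.3586], [0.6100, -0.1108, -0.7171], [-0.4575, -0.3139, -0.5976], [-0.4575, -0.5785, 0.0000]], R = [[6.5574, 3.9650, 1.9825], [0.0000, 3.7788, 1.8894], [0.0000, 0.0000, 4.1833]]

v_1 = (-3, 4, -3, -3); ‖v_1‖ = 6.5574, so e_1 = (-0.4575, 0.6100, -0.4575, -0.4575).
e_1·v_2 = (-0.4575)·1 + 0.6100·2 + (-0.4575)·(-3) + (-0.4575)·(-4) = 3.9650.
u_2 = v_2 − 3.9650·e_1 = (2.8140, -0.4186, -1.1860, -2.1860).
‖u_2‖ = 3.7788, so e_2 = (0.7447, -0.1108, -0.3139, -0.5785).
e_1·v_3 = (-0.4575)·(-1) + 0.6100·(-2) + (-0.4575)·(-4) + (-0.4575)·(-2) = 1.9825; e_2·v_3 = 0.7447·(-1) + (-0.1108)·(-2) + (-0.3139)·(-4) + (-0.5785)·(-2) = 1.8894.
u_3 = v_3 − 1.9825·e_1 − 1.8894·e_2 = (-1.5000, -3.0000, -2.5000, 0.0000).
‖u_3‖ = 4.1833, so e_3 = (-0.3586, -0.7171, -0.5976, 0.0000).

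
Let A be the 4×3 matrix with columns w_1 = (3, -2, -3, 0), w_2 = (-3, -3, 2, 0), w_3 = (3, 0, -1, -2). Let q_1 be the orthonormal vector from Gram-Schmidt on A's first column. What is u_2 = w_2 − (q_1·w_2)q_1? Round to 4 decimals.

w_1 = (3, -2, -3, 0); ‖w_1‖ = 4.6904, so q_1 = (0.6396, -0.4264, -0.6396, 0.0000).
q_1·w_2 = 0.6396·(-3) + (-0.4264)·(-3) + (-0.6396)·2 + 0.0000·0 = -1.9188.
u_2 = w_2 + 1.9188·q_1 = (-1.7727, -3.8182, 0.7727, 0.0000).

u_2 = (-1.7727, -3.8182, 0.7727, 0.0000)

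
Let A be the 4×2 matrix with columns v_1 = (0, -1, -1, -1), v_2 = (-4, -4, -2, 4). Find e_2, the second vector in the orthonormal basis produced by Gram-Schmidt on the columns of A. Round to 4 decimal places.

e_2 = (-0.5620, -0.4683, -0.1873, 0.6556)

v_1 = (0, -1, -1, -1); ‖v_1‖ = 1.7321, so e_1 = (0.0000, -0.5774, -0.5774, -0.5774).
e_1·v_2 = 0.0000·(-4) + (-0.5774)·(-4) + (-0.5774)·(-2) + (-0.5774)·4 = 1.1547.
u_2 = v_2 − 1.1547·e_1 = (-4.0000, -3.3333, -1.3333, 4.6667).
‖u_2‖ = 7.1181, so e_2 = (-0.5620, -0.4683, -0.1873, 0.6556).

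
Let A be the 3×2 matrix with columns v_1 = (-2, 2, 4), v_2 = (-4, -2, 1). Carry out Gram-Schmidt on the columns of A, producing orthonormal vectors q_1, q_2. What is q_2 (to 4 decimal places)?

q_2 = (-0.7785, -0.6228, -0.0778)

v_1 = (-2, 2, 4); ‖v_1‖ = 4.8990, so q_1 = (-0.4082, 0.4082, 0.8165).
q_1·v_2 = (-0.4082)·(-4) + 0.4082·(-2) + 0.8165·1 = 1.6330.
u_2 = v_2 − 1.6330·q_1 = (-3.3333, -2.6667, -0.3333).
‖u_2‖ = 4.2817, so q_2 = (-0.7785, -0.6228, -0.0778).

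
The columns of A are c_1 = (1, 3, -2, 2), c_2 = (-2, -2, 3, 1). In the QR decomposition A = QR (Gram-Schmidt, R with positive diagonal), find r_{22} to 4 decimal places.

q_1 = c_1/‖c_1‖ = (1, 3, -2, 2)/4.2426 = (0.2357, 0.7071, -0.4714, 0.4714).
r_{12} = q_1·c_2 = -2.8284.
u_2 = c_2 + 2.8284·q_1 = (-1.3333, 0.0000, 1.6667, 2.3333).
r_{22} = ‖u_2‖ = 3.1623.

r_{22} = 3.1623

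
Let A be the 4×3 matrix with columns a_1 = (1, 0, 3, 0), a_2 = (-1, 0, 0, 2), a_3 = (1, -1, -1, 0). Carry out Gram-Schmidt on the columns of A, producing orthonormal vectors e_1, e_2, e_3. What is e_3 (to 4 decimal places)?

a_1 = (1, 0, 3, 0); ‖a_1‖ = 3.1623, so e_1 = (0.3162, 0.0000, 0.9487, 0.0000).
e_1·a_2 = 0.3162·(-1) + 0.0000·0 + 0.9487·0 + 0.0000·2 = -0.3162.
u_2 = a_2 + 0.3162·e_1 = (-0.9000, 0.0000, 0.3000, 2.0000).
‖u_2‖ = 2.2136, so e_2 = (-0.4066, 0.0000, 0.1355, 0.9035).
e_1·a_3 = 0.3162·1 + 0.0000·(-1) + 0.9487·(-1) + 0.0000·0 = -0.6325; e_2·a_3 = (-0.4066)·1 + 0.0000·(-1) + 0.1355·(-1) + 0.9035·0 = -0.5421.
u_3 = a_3 + 0.6325·e_1 + 0.5421·e_2 = (0.9796, -1.0000, -0.3265, 0.4898).
‖u_3‖ = 1.5186, so e_3 = (0.6451, -0.6585, -0.2150, 0.3225).

e_3 = (0.6451, -0.6585, -0.2150, 0.3225)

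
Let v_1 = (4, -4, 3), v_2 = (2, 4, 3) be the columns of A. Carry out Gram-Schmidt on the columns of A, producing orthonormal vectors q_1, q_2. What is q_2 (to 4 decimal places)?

v_1 = (4, -4, 3); ‖v_1‖ = 6.4031, so q_1 = (0.6247, -0.6247, 0.4685).
q_1·v_2 = 0.6247·2 + (-0.6247)·4 + 0.4685·3 = 0.1562.
u_2 = v_2 − 0.1562·q_1 = (1.9024, 4.0976, 2.9268).
‖u_2‖ = 5.3829, so q_2 = (0.3534, 0.7612, 0.5437).

q_2 = (0.3534, 0.7612, 0.5437)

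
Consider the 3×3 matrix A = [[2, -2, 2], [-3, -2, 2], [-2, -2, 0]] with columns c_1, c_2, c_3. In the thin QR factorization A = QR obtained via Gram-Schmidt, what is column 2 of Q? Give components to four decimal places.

q_2 = (-0.8608, -0.2994, -0.4117)

q_1 = c_1/‖c_1‖ = (2, -3, -2)/4.1231 = (0.4851, -0.7276, -0.4851).
r_{12} = q_1·c_2 = 1.4552.
u_2 = c_2 − 1.4552·q_1 = (-2.7059, -0.9412, -1.2941).
‖u_2‖ = 3.1436, so q_2 = (-0.8608, -0.2994, -0.4117).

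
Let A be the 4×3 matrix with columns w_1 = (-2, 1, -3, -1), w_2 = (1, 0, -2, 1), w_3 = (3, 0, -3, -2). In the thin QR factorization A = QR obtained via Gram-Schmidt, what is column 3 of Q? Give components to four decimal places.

q_3 = (0.5711, -0.0301, -0.1202, -0.8115)

w_1 = (-2, 1, -3, -1); ‖w_1‖ = 3.8730, so q_1 = (-0.5164, 0.2582, -0.7746, -0.2582).
q_1·w_2 = (-0.5164)·1 + 0.2582·0 + (-0.7746)·(-2) + (-0.2582)·1 = 0.7746.
u_2 = w_2 − 0.7746·q_1 = (1.4000, -0.2000, -1.4000, 1.2000).
‖u_2‖ = 2.3238, so q_2 = (0.6025, -0.0861, -0.6025, 0.5164).
q_1·w_3 = (-0.5164)·3 + 0.2582·0 + (-0.7746)·(-3) + (-0.2582)·(-2) = 1.2910; q_2·w_3 = 0.6025·3 + (-0.0861)·0 + (-0.6025)·(-3) + 0.5164·(-2) = 2.5820.
u_3 = w_3 − 1.2910·q_1 − 2.5820·q_2 = (2.1111, -0.1111, -0.4444, -3.0000).
‖u_3‖ = 3.6968, so q_3 = (0.5711, -0.0301, -0.1202, -0.8115).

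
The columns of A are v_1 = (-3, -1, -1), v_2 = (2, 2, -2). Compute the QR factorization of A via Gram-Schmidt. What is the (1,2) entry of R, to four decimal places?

e_1 = v_1/‖v_1‖ = (-3, -1, -1)/3.3166 = (-0.9045, -0.3015, -0.3015).
r_{12} = e_1·v_2 = -1.8091.

r_{12} = -1.8091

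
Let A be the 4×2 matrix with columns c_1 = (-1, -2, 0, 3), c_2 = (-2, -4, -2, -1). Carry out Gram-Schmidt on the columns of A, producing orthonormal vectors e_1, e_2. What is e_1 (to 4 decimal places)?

c_1 = (-1, -2, 0, 3); ‖c_1‖ = 3.7417, so e_1 = (-0.2673, -0.5345, 0.0000, 0.8018).

e_1 = (-0.2673, -0.5345, 0.0000, 0.8018)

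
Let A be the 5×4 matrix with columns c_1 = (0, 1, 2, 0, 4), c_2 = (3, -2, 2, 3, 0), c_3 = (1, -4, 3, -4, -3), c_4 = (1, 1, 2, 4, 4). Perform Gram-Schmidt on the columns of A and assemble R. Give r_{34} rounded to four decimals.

c_1 = (0, 1, 2, 0, 4); ‖c_1‖ = 4.5826, so e_1 = (0.0000, 0.2182, 0.4364, 0.0000, 0.8729).
e_1·c_2 = 0.0000·3 + 0.2182·(-2) + 0.4364·2 + 0.0000·3 + 0.8729·0 = 0.4364.
u_2 = c_2 − 0.4364·e_1 = (3.0000, -2.0952, 1.8095, 3.0000, -0.3810).
‖u_2‖ = 5.0803, so e_2 = (0.5905, -0.4124, 0.3562, 0.5905, -0.0750).
e_1·c_3 = 0.0000·1 + 0.2182·(-4) + 0.4364·3 + 0.0000·(-4) + 0.8729·(-3) = -2.1822; e_2·c_3 = 0.5905·1 + (-0.4124)·(-4) + 0.3562·3 + 0.5905·(-4) + (-0.0750)·(-3) = 1.1717.
u_3 = c_3 + 2.1822·e_1 − 1.1717·e_2 = (0.3081, -3.0406, 3.5351, -4.6919, -1.0074).
‖u_3‖ = 6.6982, so e_3 = (0.0460, -0.4539, 0.5278, -0.7005, -0.1504).
r_{34} = e_3·c_4 = -2.7559.

r_{34} = -2.7559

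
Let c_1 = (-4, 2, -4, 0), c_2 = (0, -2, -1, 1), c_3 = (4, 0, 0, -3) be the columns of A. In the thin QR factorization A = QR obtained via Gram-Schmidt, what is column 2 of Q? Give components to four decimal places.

q_2 = (0.0000, -0.8165, -0.4082, 0.4082)

q_1 = c_1/‖c_1‖ = (-4, 2, -4, 0)/6.0000 = (-0.6667, 0.3333, -0.6667, 0.0000).
r_{12} = q_1·c_2 = 0.0000.
u_2 = c_2 + 0.0000·q_1 = (0.0000, -2.0000, -1.0000, 1.0000).
‖u_2‖ = 2.4495, so q_2 = (0.0000, -0.8165, -0.4082, 0.4082).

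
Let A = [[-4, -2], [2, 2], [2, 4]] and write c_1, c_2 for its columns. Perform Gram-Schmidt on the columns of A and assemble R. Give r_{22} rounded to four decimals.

r_{22} = 2.7080

c_1 = (-4, 2, 2); ‖c_1‖ = 4.8990, so e_1 = (-0.8165, 0.4082, 0.4082).
e_1·c_2 = (-0.8165)·(-2) + 0.4082·2 + 0.4082·4 = 4.0825.
u_2 = c_2 − 4.0825·e_1 = (1.3333, 0.3333, 2.3333).
r_{22} = ‖u_2‖ = 2.7080.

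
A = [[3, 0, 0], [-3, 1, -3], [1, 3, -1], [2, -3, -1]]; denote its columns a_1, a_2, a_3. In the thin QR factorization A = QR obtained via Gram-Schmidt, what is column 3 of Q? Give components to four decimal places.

e_3 = (-0.2353, -0.7206, -0.3252, -0.5654)

e_1 = a_1/‖a_1‖ = (3, -3, 1, 2)/4.7958 = (0.6255, -0.6255, 0.2085, 0.4170).
r_{12} = e_1·a_2 = -1.2511.
u_2 = a_2 + 1.2511·e_1 = (0.7826, 0.2174, 3.2609, -2.4783).
‖u_2‖ = 4.1755, so e_2 = (0.1874, 0.0521, 0.7810, -0.5935).
r_{13} = e_1·a_3 = 1.2511; r_{23} = e_2·a_3 = -0.3436.
u_3 = a_3 − 1.2511·e_1 + 0.3436·e_2 = (-0.7182, -2.1995, -0.9925, -1.7257).
‖u_3‖ = 3.0523, so e_3 = (-0.2353, -0.7206, -0.3252, -0.5654).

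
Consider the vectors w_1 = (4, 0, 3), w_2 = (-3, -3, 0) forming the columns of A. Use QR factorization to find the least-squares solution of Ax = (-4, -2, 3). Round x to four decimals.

w_1 = (4, 0, 3); ‖w_1‖ = 5.0000, so q_1 = (0.8000, 0.0000, 0.6000).
q_1·w_2 = 0.8000·(-3) + 0.0000·(-3) + 0.6000·0 = -2.4000.
u_2 = w_2 + 2.4000·q_1 = (-1.0800, -3.0000, 1.4400).
‖u_2‖ = 3.4986, so q_2 = (-0.3087, -0.8575, 0.4116).
Qᵀb = (-1.4000, 4.1846).
Back-substitute: x_2 = 4.1846/3.4986 = 1.1961.
x_1 = (-1.4000 + 2.4000·1.1961)/5.0000 = 0.2941.

x = (0.2941, 1.1961)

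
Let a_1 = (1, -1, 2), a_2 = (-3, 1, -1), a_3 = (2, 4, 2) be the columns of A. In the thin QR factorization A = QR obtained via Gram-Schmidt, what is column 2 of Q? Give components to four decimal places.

q_2 = (-0.8944, 0.0000, 0.4472)

a_1 = (1, -1, 2); ‖a_1‖ = 2.4495, so q_1 = (0.4082, -0.4082, 0.8165).
q_1·a_2 = 0.4082·(-3) + (-0.4082)·1 + 0.8165·(-1) = -2.4495.
u_2 = a_2 + 2.4495·q_1 = (-2.0000, 0.0000, 1.0000).
‖u_2‖ = 2.2361, so q_2 = (-0.8944, 0.0000, 0.4472).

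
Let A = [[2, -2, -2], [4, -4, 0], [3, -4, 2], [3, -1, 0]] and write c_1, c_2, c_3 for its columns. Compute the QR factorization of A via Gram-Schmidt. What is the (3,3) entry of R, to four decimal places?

c_1 = (2, 4, 3, 3); ‖c_1‖ = 6.1644, so e_1 = (0.3244, 0.6489, 0.4867, 0.4867).
e_1·c_2 = 0.3244·(-2) + 0.6489·(-4) + 0.4867·(-4) + 0.4867·(-1) = -5.6777.
u_2 = c_2 + 5.6777·e_1 = (-0.1579, -0.3158, -1.2368, 1.7632).
‖u_2‖ = 2.1825, so e_2 = (-0.0723, -0.1447, -0.5667, 0.8079).
e_1·c_3 = 0.3244·(-2) + 0.6489·0 + 0.4867·2 + 0.4867·0 = 0.3244; e_2·c_3 = (-0.0723)·(-2) + (-0.1447)·0 + (-0.5667)·2 + 0.8079·0 = -0.9887.
u_3 = c_3 − 0.3244·e_1 + 0.9887·e_2 = (-2.1768, -0.3536, 1.2818, 0.6409).
r_{33} = ‖u_3‖ = 2.6300.

r_{33} = 2.6300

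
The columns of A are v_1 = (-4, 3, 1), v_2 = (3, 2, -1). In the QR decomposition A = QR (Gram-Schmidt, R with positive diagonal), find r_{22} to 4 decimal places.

r_{22} = 3.4807

e_1 = v_1/‖v_1‖ = (-4, 3, 1)/5.0990 = (-0.7845, 0.5883, 0.1961).
r_{12} = e_1·v_2 = -1.3728.
u_2 = v_2 + 1.3728·e_1 = (1.9231, 2.8077, -0.7308).
r_{22} = ‖u_2‖ = 3.4807.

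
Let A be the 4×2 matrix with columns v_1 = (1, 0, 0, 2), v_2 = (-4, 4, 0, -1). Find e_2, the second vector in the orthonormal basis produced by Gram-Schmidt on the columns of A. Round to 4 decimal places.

e_2 = (-0.5512, 0.7875, 0.0000, 0.2756)

v_1 = (1, 0, 0, 2); ‖v_1‖ = 2.2361, so e_1 = (0.4472, 0.0000, 0.0000, 0.8944).
e_1·v_2 = 0.4472·(-4) + 0.0000·4 + 0.0000·0 + 0.8944·(-1) = -2.6833.
u_2 = v_2 + 2.6833·e_1 = (-2.8000, 4.0000, 0.0000, 1.4000).
‖u_2‖ = 5.0794, so e_2 = (-0.5512, 0.7875, 0.0000, 0.2756).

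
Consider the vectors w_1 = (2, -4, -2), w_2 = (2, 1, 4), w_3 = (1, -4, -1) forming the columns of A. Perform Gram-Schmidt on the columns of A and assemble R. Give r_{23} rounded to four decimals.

w_1 = (2, -4, -2); ‖w_1‖ = 4.8990, so e_1 = (0.4082, -0.8165, -0.4082).
e_1·w_2 = 0.4082·2 + (-0.8165)·1 + (-0.4082)·4 = -1.6330.
u_2 = w_2 + 1.6330·e_1 = (2.6667, -0.3333, 3.3333).
‖u_2‖ = 4.2817, so e_2 = (0.6228, -0.0778, 0.7785).
r_{23} = e_2·w_3 = 0.1557.

r_{23} = 0.1557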